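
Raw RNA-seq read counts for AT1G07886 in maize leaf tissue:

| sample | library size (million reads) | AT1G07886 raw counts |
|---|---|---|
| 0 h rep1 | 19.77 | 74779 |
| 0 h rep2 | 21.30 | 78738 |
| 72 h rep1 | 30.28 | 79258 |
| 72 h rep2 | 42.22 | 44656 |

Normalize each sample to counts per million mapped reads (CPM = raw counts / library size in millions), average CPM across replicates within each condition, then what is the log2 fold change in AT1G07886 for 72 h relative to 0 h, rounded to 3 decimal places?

CPM(0 h rep1) = 74779 / 19.77 = 3782.4482
CPM(0 h rep2) = 78738 / 21.30 = 3696.6197
CPM(72 h rep1) = 79258 / 30.28 = 2617.5033
CPM(72 h rep2) = 44656 / 42.22 = 1057.6978
mean CPM(0 h) = 3739.5339; mean CPM(72 h) = 1837.6005
Fold change = 1837.6005 / 3739.5339 = 0.49140
log2(0.49140) = -1.0250

-1.025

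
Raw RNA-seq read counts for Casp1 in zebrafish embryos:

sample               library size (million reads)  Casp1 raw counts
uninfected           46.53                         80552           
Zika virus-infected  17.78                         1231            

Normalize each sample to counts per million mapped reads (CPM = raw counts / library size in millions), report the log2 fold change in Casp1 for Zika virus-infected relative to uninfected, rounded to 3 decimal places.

-4.644

CPM(uninfected) = 80552 / 46.53 = 1731.1842
CPM(Zika virus-infected) = 1231 / 17.78 = 69.2351
Fold change = 69.2351 / 1731.1842 = 0.03999
log2(0.03999) = -4.6441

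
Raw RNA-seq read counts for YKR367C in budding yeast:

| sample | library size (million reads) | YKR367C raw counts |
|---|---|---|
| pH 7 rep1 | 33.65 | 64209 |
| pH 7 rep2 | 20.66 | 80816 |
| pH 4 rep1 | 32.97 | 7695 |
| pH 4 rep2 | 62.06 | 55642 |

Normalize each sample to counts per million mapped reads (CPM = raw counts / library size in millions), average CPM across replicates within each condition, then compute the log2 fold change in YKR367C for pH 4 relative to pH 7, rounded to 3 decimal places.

-2.365

CPM(pH 7 rep1) = 64209 / 33.65 = 1908.1426
CPM(pH 7 rep2) = 80816 / 20.66 = 3911.7135
CPM(pH 4 rep1) = 7695 / 32.97 = 233.3940
CPM(pH 4 rep2) = 55642 / 62.06 = 896.5840
mean CPM(pH 7) = 2909.9281; mean CPM(pH 4) = 564.9890
Fold change = 564.9890 / 2909.9281 = 0.19416
log2(0.19416) = -2.3647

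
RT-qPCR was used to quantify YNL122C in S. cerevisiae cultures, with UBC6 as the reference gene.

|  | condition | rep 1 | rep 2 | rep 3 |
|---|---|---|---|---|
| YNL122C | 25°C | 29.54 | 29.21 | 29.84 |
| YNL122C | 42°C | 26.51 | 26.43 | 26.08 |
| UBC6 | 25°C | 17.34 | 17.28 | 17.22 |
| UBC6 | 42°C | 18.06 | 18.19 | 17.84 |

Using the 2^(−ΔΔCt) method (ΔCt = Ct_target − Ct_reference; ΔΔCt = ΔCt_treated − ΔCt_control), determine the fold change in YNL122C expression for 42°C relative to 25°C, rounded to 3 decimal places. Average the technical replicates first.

Mean Ct: YNL122C 25°C 29.530; YNL122C 42°C 26.340; UBC6 25°C 17.280; UBC6 42°C 18.030
ΔCt(25°C) = 29.530 − 17.280 = 12.250
ΔCt(42°C) = 26.340 − 18.030 = 8.310
ΔΔCt = 8.310 − 12.250 = -3.940
Fold change = 2^(−(-3.940)) = 2^3.940 = 15.3482

15.348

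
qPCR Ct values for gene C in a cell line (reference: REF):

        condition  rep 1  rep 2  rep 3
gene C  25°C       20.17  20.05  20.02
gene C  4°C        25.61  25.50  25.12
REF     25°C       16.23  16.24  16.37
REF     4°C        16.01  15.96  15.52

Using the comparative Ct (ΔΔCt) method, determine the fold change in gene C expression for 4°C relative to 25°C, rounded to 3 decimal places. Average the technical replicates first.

0.018

Mean Ct: gene C 25°C 20.080; gene C 4°C 25.410; REF 25°C 16.280; REF 4°C 15.830
ΔCt(25°C) = 20.080 − 16.280 = 3.800
ΔCt(4°C) = 25.410 − 15.830 = 9.580
ΔΔCt = 9.580 − 3.800 = 5.780
Fold change = 2^(−5.780) = 0.0182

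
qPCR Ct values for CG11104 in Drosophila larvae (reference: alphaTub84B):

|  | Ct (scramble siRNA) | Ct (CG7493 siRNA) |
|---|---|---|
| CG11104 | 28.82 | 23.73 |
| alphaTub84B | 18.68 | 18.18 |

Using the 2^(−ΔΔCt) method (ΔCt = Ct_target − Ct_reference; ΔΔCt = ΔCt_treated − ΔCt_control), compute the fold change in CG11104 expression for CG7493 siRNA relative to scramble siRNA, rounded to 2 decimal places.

ΔCt(scramble siRNA) = 28.820 − 18.680 = 10.140
ΔCt(CG7493 siRNA) = 23.730 − 18.180 = 5.550
ΔΔCt = 5.550 − 10.140 = -4.590
Fold change = 2^(−(-4.590)) = 2^4.590 = 24.084

24.08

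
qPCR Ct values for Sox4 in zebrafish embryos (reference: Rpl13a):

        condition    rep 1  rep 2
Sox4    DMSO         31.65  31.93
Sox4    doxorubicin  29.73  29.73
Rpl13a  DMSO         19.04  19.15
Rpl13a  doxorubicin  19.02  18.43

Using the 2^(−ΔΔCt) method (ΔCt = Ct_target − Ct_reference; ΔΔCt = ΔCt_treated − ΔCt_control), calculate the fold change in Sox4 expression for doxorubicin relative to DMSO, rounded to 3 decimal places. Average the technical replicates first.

3.227

Mean Ct: Sox4 DMSO 31.790; Sox4 doxorubicin 29.730; Rpl13a DMSO 19.095; Rpl13a doxorubicin 18.725
ΔCt(DMSO) = 31.790 − 19.095 = 12.695
ΔCt(doxorubicin) = 29.730 − 18.725 = 11.005
ΔΔCt = 11.005 − 12.695 = -1.690
Fold change = 2^(−(-1.690)) = 2^1.690 = 3.2266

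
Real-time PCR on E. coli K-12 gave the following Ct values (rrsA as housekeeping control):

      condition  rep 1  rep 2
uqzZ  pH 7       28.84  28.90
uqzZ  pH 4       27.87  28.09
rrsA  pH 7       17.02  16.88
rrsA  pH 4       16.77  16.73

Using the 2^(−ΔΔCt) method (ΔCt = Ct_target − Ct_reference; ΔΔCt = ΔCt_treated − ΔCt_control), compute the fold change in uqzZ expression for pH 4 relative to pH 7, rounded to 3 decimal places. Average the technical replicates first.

1.613

Mean Ct: uqzZ pH 7 28.870; uqzZ pH 4 27.980; rrsA pH 7 16.950; rrsA pH 4 16.750
ΔCt(pH 7) = 28.870 − 16.950 = 11.920
ΔCt(pH 4) = 27.980 − 16.750 = 11.230
ΔΔCt = 11.230 − 11.920 = -0.690
Fold change = 2^(−(-0.690)) = 2^0.690 = 1.6133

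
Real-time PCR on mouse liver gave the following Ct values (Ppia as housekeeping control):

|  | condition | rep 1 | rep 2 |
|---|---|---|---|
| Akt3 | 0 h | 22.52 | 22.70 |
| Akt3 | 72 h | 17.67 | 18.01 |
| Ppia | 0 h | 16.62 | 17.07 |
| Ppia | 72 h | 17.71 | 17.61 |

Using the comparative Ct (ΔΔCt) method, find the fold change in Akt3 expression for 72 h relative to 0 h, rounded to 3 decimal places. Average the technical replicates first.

48.001

Mean Ct: Akt3 0 h 22.610; Akt3 72 h 17.840; Ppia 0 h 16.845; Ppia 72 h 17.660
ΔCt(0 h) = 22.610 − 16.845 = 5.765
ΔCt(72 h) = 17.840 − 17.660 = 0.180
ΔΔCt = 0.180 − 5.765 = -5.585
Fold change = 2^(−(-5.585)) = 2^5.585 = 48.0012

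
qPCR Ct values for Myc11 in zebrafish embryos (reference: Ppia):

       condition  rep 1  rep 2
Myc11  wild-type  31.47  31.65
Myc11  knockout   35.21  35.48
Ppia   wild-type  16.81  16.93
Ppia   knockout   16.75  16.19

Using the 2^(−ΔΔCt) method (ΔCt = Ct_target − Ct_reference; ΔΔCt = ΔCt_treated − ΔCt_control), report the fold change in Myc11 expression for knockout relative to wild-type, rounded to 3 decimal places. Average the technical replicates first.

Mean Ct: Myc11 wild-type 31.560; Myc11 knockout 35.345; Ppia wild-type 16.870; Ppia knockout 16.470
ΔCt(wild-type) = 31.560 − 16.870 = 14.690
ΔCt(knockout) = 35.345 − 16.470 = 18.875
ΔΔCt = 18.875 − 14.690 = 4.185
Fold change = 2^(−4.185) = 0.0550

0.055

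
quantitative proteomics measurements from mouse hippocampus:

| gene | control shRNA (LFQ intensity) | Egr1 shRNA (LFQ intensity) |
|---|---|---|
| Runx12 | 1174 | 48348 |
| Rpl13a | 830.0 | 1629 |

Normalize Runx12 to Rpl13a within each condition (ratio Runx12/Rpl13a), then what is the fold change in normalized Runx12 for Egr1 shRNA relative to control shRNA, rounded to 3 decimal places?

20.983

Runx12/Rpl13a (control shRNA) = 1174 / 830.0 = 1.4145
Runx12/Rpl13a (Egr1 shRNA) = 48348 / 1629 = 29.68
Fold change = 29.68 / 1.4145 = 20.9830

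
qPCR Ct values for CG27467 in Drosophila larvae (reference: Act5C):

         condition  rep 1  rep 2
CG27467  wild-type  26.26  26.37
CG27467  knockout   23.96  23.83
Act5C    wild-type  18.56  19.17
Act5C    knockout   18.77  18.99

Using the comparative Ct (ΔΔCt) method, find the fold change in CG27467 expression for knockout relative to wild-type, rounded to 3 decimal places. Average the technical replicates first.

5.408

Mean Ct: CG27467 wild-type 26.315; CG27467 knockout 23.895; Act5C wild-type 18.865; Act5C knockout 18.880
ΔCt(wild-type) = 26.315 − 18.865 = 7.450
ΔCt(knockout) = 23.895 − 18.880 = 5.015
ΔΔCt = 5.015 − 7.450 = -2.435
Fold change = 2^(−(-2.435)) = 2^2.435 = 5.4076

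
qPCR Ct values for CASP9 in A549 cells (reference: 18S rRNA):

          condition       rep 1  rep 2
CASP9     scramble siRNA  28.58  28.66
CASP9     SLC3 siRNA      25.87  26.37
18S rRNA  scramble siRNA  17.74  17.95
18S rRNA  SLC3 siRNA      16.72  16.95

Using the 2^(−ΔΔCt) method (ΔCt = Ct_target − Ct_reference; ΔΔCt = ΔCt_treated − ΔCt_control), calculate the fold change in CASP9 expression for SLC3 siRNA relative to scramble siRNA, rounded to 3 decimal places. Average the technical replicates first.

Mean Ct: CASP9 scramble siRNA 28.620; CASP9 SLC3 siRNA 26.120; 18S rRNA scramble siRNA 17.845; 18S rRNA SLC3 siRNA 16.835
ΔCt(scramble siRNA) = 28.620 − 17.845 = 10.775
ΔCt(SLC3 siRNA) = 26.120 − 16.835 = 9.285
ΔΔCt = 9.285 − 10.775 = -1.490
Fold change = 2^(−(-1.490)) = 2^1.490 = 2.8089

2.809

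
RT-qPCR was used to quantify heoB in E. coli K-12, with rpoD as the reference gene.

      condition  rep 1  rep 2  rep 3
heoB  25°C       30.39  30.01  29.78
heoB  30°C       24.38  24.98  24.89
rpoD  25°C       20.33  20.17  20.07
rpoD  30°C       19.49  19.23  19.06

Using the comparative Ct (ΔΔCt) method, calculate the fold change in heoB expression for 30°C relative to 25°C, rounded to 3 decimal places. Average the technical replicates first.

Mean Ct: heoB 25°C 30.060; heoB 30°C 24.750; rpoD 25°C 20.190; rpoD 30°C 19.260
ΔCt(25°C) = 30.060 − 20.190 = 9.870
ΔCt(30°C) = 24.750 − 19.260 = 5.490
ΔΔCt = 5.490 − 9.870 = -4.380
Fold change = 2^(−(-4.380)) = 2^4.380 = 20.8215

20.821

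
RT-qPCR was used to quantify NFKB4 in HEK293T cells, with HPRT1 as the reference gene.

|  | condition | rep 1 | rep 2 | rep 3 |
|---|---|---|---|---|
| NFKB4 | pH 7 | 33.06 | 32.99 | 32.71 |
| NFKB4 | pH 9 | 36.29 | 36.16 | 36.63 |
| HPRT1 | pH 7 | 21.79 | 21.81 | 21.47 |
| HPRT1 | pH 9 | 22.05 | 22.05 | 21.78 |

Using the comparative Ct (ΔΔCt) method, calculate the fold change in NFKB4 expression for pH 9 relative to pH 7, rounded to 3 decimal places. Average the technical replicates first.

Mean Ct: NFKB4 pH 7 32.920; NFKB4 pH 9 36.360; HPRT1 pH 7 21.690; HPRT1 pH 9 21.960
ΔCt(pH 7) = 32.920 − 21.690 = 11.230
ΔCt(pH 9) = 36.360 − 21.960 = 14.400
ΔΔCt = 14.400 − 11.230 = 3.170
Fold change = 2^(−3.170) = 0.1111

0.111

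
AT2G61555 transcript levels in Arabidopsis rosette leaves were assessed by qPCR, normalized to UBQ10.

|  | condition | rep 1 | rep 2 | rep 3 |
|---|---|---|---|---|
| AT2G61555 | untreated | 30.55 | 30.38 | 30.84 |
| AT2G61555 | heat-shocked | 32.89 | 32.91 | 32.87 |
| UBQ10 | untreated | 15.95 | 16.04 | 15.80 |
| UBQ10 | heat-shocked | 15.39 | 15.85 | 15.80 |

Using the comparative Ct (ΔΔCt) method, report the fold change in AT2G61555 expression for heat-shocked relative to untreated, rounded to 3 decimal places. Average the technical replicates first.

0.171

Mean Ct: AT2G61555 untreated 30.590; AT2G61555 heat-shocked 32.890; UBQ10 untreated 15.930; UBQ10 heat-shocked 15.680
ΔCt(untreated) = 30.590 − 15.930 = 14.660
ΔCt(heat-shocked) = 32.890 − 15.680 = 17.210
ΔΔCt = 17.210 − 14.660 = 2.550
Fold change = 2^(−2.550) = 0.1708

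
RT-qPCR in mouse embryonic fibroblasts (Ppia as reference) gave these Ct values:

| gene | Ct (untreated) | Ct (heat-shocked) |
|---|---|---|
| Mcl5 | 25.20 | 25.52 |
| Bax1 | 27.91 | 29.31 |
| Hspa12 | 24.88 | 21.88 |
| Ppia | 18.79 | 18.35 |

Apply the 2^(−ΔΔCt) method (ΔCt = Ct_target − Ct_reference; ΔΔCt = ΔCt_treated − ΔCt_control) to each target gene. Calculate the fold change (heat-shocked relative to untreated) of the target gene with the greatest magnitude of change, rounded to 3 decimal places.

5.897

Mcl5: ΔΔCt = (25.52−18.35) − (25.20−18.79) = 7.17 − 6.41 = 0.76; fold change = 2^-0.76 = 0.590
Bax1: ΔΔCt = (29.31−18.35) − (27.91−18.79) = 10.96 − 9.12 = 1.84; fold change = 2^-1.84 = 0.279
Hspa12: ΔΔCt = (21.88−18.35) − (24.88−18.79) = 3.53 − 6.09 = -2.56; fold change = 2^2.56 = 5.897
Hspa12 has the largest |ΔΔCt| = 2.56.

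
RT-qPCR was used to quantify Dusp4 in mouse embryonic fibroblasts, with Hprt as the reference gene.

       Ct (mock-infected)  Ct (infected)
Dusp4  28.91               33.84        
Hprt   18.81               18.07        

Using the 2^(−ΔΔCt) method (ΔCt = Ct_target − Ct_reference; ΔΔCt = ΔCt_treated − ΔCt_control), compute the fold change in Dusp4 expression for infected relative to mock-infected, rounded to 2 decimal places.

0.02

ΔCt(mock-infected) = 28.910 − 18.810 = 10.100
ΔCt(infected) = 33.840 − 18.070 = 15.770
ΔΔCt = 15.770 − 10.100 = 5.670
Fold change = 2^(−5.670) = 0.020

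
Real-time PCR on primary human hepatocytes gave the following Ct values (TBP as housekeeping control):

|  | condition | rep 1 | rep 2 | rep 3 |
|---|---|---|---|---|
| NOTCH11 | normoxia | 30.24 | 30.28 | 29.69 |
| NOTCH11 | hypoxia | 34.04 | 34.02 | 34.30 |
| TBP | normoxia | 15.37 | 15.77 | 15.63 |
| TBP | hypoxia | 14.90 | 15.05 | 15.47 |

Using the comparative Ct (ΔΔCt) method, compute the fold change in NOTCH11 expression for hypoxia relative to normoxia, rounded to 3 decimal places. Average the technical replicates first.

Mean Ct: NOTCH11 normoxia 30.070; NOTCH11 hypoxia 34.120; TBP normoxia 15.590; TBP hypoxia 15.140
ΔCt(normoxia) = 30.070 − 15.590 = 14.480
ΔCt(hypoxia) = 34.120 − 15.140 = 18.980
ΔΔCt = 18.980 − 14.480 = 4.500
Fold change = 2^(−4.500) = 0.0442

0.044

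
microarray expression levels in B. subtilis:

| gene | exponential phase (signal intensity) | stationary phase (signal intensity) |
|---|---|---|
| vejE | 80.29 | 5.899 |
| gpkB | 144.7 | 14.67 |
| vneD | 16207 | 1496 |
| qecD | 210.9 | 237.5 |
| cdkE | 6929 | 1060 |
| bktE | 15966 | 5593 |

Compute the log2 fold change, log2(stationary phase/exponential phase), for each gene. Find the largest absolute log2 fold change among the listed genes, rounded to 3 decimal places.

3.767

log2(5.899/80.29) = -3.767  (vejE)
log2(14.67/144.7) = -3.302  (gpkB)
log2(1496/16207) = -3.437  (vneD)
log2(237.5/210.9) = 0.171  (qecD)
log2(1060/6929) = -2.709  (cdkE)
log2(5593/15966) = -1.513  (bktE)
The largest magnitude belongs to vejE.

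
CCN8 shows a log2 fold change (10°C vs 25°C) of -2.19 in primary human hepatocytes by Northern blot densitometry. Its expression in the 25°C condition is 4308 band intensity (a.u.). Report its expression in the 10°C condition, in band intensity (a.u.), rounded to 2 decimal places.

944.10

Fold change = 2^(-2.19) = 0.2192
10°C expression = 4308 × 0.2192 = 944.10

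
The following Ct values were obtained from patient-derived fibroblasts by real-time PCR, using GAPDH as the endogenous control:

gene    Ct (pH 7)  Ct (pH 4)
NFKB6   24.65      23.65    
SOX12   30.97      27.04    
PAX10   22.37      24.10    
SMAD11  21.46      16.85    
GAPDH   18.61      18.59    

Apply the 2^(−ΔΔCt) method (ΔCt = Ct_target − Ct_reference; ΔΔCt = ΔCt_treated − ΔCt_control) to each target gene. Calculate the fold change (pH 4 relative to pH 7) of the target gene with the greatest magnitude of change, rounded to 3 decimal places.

NFKB6: ΔΔCt = (23.65−18.59) − (24.65−18.61) = 5.06 − 6.04 = -0.98; fold change = 2^0.98 = 1.972
SOX12: ΔΔCt = (27.04−18.59) − (30.97−18.61) = 8.45 − 12.36 = -3.91; fold change = 2^3.91 = 15.032
PAX10: ΔΔCt = (24.10−18.59) − (22.37−18.61) = 5.51 − 3.76 = 1.75; fold change = 2^-1.75 = 0.297
SMAD11: ΔΔCt = (16.85−18.59) − (21.46−18.61) = -1.74 − 2.85 = -4.59; fold change = 2^4.59 = 24.084
SMAD11 has the largest |ΔΔCt| = 4.59.

24.084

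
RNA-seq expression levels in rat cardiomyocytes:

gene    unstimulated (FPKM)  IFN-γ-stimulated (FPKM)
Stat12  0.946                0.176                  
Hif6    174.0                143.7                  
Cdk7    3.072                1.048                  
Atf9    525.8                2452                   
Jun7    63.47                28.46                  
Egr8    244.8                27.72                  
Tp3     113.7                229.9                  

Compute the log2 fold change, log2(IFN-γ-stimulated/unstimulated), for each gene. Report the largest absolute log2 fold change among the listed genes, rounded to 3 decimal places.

log2(0.176/0.946) = -2.426  (Stat12)
log2(143.7/174.0) = -0.276  (Hif6)
log2(1.048/3.072) = -1.552  (Cdk7)
log2(2452/525.8) = 2.221  (Atf9)
log2(28.46/63.47) = -1.157  (Jun7)
log2(27.72/244.8) = -3.143  (Egr8)
log2(229.9/113.7) = 1.016  (Tp3)
The largest magnitude belongs to Egr8.

3.143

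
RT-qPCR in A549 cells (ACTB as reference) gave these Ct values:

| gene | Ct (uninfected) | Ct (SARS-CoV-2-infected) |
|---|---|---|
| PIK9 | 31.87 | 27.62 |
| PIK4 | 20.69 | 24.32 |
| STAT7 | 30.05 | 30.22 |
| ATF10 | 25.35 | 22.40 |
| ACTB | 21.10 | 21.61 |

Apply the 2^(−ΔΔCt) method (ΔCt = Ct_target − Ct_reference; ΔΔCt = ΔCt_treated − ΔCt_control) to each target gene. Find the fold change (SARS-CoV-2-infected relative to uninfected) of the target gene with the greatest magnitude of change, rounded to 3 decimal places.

27.096

PIK9: ΔΔCt = (27.62−21.61) − (31.87−21.10) = 6.01 − 10.77 = -4.76; fold change = 2^4.76 = 27.096
PIK4: ΔΔCt = (24.32−21.61) − (20.69−21.10) = 2.71 − (-0.41) = 3.12; fold change = 2^-3.12 = 0.115
STAT7: ΔΔCt = (30.22−21.61) − (30.05−21.10) = 8.61 − 8.95 = -0.34; fold change = 2^0.34 = 1.266
ATF10: ΔΔCt = (22.40−21.61) − (25.35−21.10) = 0.79 − 4.25 = -3.46; fold change = 2^3.46 = 11.004
PIK9 has the largest |ΔΔCt| = 4.76.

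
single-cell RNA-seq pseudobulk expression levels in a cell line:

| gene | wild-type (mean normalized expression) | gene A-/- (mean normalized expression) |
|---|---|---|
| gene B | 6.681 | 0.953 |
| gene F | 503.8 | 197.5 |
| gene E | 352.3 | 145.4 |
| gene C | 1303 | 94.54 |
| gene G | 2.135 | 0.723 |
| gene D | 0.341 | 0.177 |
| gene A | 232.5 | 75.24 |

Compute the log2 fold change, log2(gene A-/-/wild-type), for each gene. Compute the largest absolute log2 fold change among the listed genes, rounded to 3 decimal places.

log2(0.953/6.681) = -2.810  (gene B)
log2(197.5/503.8) = -1.351  (gene F)
log2(145.4/352.3) = -1.277  (gene E)
log2(94.54/1303) = -3.785  (gene C)
log2(0.723/2.135) = -1.562  (gene G)
log2(0.177/0.341) = -0.946  (gene D)
log2(75.24/232.5) = -1.628  (gene A)
The largest magnitude belongs to gene C.

3.785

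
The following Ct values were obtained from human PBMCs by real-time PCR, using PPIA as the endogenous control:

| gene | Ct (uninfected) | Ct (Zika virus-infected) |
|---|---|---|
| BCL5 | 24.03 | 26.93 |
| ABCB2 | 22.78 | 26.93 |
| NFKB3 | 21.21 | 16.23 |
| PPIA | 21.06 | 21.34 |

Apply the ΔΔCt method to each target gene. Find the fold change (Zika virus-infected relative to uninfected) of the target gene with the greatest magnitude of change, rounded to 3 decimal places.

BCL5: ΔΔCt = (26.93−21.34) − (24.03−21.06) = 5.59 − 2.97 = 2.62; fold change = 2^-2.62 = 0.163
ABCB2: ΔΔCt = (26.93−21.34) − (22.78−21.06) = 5.59 − 1.72 = 3.87; fold change = 2^-3.87 = 0.068
NFKB3: ΔΔCt = (16.23−21.34) − (21.21−21.06) = -5.11 − 0.15 = -5.26; fold change = 2^5.26 = 38.319
NFKB3 has the largest |ΔΔCt| = 5.26.

38.319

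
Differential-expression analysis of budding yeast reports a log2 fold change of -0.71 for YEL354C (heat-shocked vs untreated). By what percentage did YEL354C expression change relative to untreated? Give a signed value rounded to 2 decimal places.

-38.87%

Fold change = 2^(-0.71) = 0.6113
Percent change = (FC − 1) × 100% = (0.6113 − 1) × 100 = -38.87%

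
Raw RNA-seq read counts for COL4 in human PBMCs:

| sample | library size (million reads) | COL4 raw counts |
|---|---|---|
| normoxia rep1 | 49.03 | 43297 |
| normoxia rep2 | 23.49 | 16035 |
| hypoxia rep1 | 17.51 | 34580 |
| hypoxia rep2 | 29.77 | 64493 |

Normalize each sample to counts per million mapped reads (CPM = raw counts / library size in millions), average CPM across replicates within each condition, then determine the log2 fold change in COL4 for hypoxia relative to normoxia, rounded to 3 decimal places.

1.403

CPM(normoxia rep1) = 43297 / 49.03 = 883.0716
CPM(normoxia rep2) = 16035 / 23.49 = 682.6309
CPM(hypoxia rep1) = 34580 / 17.51 = 1974.8715
CPM(hypoxia rep2) = 64493 / 29.77 = 2166.3755
mean CPM(normoxia) = 782.8512; mean CPM(hypoxia) = 2070.6235
Fold change = 2070.6235 / 782.8512 = 2.64498
log2(2.64498) = 1.4033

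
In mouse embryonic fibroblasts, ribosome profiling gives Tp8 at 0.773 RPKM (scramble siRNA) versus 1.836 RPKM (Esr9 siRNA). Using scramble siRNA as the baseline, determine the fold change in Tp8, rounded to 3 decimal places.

2.375

Fold change = 1.836 / 0.773 = 2.3752
Tp8 is upregulated.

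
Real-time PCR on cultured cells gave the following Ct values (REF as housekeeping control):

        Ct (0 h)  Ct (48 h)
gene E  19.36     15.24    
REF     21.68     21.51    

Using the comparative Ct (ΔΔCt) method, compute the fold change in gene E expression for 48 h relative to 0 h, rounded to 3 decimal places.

ΔCt(0 h) = 19.360 − 21.680 = -2.320
ΔCt(48 h) = 15.240 − 21.510 = -6.270
ΔΔCt = -6.270 − (-2.320) = -3.950
Fold change = 2^(−(-3.950)) = 2^3.950 = 15.4550

15.455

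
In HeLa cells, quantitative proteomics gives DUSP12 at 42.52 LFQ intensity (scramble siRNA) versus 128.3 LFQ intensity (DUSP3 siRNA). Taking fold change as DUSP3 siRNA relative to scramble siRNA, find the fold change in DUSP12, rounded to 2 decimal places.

Fold change = 128.3 / 42.52 = 3.017
DUSP12 is upregulated.

3.02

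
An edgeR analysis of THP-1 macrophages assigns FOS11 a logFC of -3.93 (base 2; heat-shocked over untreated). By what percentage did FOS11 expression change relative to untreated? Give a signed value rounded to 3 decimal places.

-93.439%

Fold change = 2^(-3.93) = 0.0656
Percent change = (FC − 1) × 100% = (0.0656 − 1) × 100 = -93.439%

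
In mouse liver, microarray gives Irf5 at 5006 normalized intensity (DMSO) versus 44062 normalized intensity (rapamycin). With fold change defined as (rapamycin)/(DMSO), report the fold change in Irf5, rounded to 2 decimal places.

8.80

Fold change = 44062 / 5006 = 8.802
Irf5 is upregulated.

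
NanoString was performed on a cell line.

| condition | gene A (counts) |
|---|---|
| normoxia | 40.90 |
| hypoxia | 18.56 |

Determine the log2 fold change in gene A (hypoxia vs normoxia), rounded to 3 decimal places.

Fold change = 18.56 / 40.90 = 0.4538
log2(0.4538) = -1.1399

-1.140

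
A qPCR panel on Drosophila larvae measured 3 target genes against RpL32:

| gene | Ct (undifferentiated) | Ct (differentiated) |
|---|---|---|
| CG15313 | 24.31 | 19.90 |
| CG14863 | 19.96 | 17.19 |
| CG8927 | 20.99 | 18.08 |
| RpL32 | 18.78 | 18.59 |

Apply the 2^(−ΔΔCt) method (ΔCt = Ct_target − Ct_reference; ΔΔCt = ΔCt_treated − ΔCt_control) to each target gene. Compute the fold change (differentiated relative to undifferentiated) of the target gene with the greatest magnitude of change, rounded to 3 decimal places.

18.636

CG15313: ΔΔCt = (19.90−18.59) − (24.31−18.78) = 1.31 − 5.53 = -4.22; fold change = 2^4.22 = 18.636
CG14863: ΔΔCt = (17.19−18.59) − (19.96−18.78) = -1.40 − 1.18 = -2.58; fold change = 2^2.58 = 5.979
CG8927: ΔΔCt = (18.08−18.59) − (20.99−18.78) = -0.51 − 2.21 = -2.72; fold change = 2^2.72 = 6.589
CG15313 has the largest |ΔΔCt| = 4.22.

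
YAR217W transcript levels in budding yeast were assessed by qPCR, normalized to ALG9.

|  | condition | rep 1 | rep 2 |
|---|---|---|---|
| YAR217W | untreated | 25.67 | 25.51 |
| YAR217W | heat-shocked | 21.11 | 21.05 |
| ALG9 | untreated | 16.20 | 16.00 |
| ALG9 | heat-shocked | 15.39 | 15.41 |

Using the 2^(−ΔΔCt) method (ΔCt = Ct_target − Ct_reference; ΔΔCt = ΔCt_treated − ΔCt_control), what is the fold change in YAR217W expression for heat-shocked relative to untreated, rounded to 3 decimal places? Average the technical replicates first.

Mean Ct: YAR217W untreated 25.590; YAR217W heat-shocked 21.080; ALG9 untreated 16.100; ALG9 heat-shocked 15.400
ΔCt(untreated) = 25.590 − 16.100 = 9.490
ΔCt(heat-shocked) = 21.080 − 15.400 = 5.680
ΔΔCt = 5.680 − 9.490 = -3.810
Fold change = 2^(−(-3.810)) = 2^3.810 = 14.0257

14.026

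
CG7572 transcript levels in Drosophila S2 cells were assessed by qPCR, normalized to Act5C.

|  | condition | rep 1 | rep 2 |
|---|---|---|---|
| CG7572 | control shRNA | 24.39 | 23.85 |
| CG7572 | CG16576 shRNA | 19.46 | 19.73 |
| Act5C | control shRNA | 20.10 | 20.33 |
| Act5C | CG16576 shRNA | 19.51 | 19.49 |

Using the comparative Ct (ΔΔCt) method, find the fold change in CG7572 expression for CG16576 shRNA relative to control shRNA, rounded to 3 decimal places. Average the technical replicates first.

14.026

Mean Ct: CG7572 control shRNA 24.120; CG7572 CG16576 shRNA 19.595; Act5C control shRNA 20.215; Act5C CG16576 shRNA 19.500
ΔCt(control shRNA) = 24.120 − 20.215 = 3.905
ΔCt(CG16576 shRNA) = 19.595 − 19.500 = 0.095
ΔΔCt = 0.095 − 3.905 = -3.810
Fold change = 2^(−(-3.810)) = 2^3.810 = 14.0257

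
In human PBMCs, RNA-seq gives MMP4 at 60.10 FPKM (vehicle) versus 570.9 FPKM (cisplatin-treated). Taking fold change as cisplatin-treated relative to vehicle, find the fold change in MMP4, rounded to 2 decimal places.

9.50

Fold change = 570.9 / 60.10 = 9.499
MMP4 is upregulated.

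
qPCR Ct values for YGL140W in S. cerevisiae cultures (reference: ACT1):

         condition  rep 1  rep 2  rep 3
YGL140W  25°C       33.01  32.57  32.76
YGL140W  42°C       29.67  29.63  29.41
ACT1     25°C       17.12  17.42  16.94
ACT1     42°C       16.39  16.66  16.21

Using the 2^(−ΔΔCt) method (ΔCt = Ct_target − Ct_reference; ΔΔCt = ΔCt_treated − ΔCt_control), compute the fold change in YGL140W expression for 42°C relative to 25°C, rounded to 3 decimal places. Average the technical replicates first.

5.540

Mean Ct: YGL140W 25°C 32.780; YGL140W 42°C 29.570; ACT1 25°C 17.160; ACT1 42°C 16.420
ΔCt(25°C) = 32.780 − 17.160 = 15.620
ΔCt(42°C) = 29.570 − 16.420 = 13.150
ΔΔCt = 13.150 − 15.620 = -2.470
Fold change = 2^(−(-2.470)) = 2^2.470 = 5.5404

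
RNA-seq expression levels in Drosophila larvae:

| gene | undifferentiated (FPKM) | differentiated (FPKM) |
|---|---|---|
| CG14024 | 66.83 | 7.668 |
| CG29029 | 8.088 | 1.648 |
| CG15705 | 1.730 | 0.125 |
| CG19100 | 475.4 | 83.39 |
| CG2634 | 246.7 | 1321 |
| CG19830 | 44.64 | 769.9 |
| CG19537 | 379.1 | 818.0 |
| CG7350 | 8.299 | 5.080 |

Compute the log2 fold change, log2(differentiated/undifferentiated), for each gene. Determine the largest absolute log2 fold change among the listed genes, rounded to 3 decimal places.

4.108

log2(7.668/66.83) = -3.124  (CG14024)
log2(1.648/8.088) = -2.295  (CG29029)
log2(0.125/1.730) = -3.791  (CG15705)
log2(83.39/475.4) = -2.511  (CG19100)
log2(1321/246.7) = 2.421  (CG2634)
log2(769.9/44.64) = 4.108  (CG19830)
log2(818.0/379.1) = 1.110  (CG19537)
log2(5.080/8.299) = -0.708  (CG7350)
The largest magnitude belongs to CG19830.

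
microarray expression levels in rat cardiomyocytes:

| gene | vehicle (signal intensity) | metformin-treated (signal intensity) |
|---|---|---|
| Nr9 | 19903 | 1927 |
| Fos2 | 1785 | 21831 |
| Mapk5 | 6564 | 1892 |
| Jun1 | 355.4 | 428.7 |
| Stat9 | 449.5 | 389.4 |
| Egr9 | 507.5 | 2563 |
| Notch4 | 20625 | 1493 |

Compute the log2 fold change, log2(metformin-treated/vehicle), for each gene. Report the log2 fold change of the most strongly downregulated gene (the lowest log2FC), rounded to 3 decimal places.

log2(1927/19903) = -3.369  (Nr9)
log2(21831/1785) = 3.612  (Fos2)
log2(1892/6564) = -1.795  (Mapk5)
log2(428.7/355.4) = 0.271  (Jun1)
log2(389.4/449.5) = -0.207  (Stat9)
log2(2563/507.5) = 2.336  (Egr9)
log2(1493/20625) = -3.788  (Notch4)
Notch4 is most strongly downregulated.

-3.788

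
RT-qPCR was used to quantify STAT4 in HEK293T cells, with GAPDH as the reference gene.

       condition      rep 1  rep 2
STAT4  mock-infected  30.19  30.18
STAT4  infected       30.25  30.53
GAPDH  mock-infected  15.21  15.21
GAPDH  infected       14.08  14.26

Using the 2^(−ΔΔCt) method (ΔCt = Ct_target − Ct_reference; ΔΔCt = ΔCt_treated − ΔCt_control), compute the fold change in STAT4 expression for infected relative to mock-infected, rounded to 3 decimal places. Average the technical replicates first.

0.422

Mean Ct: STAT4 mock-infected 30.185; STAT4 infected 30.390; GAPDH mock-infected 15.210; GAPDH infected 14.170
ΔCt(mock-infected) = 30.185 − 15.210 = 14.975
ΔCt(infected) = 30.390 − 14.170 = 16.220
ΔΔCt = 16.220 − 14.975 = 1.245
Fold change = 2^(−1.245) = 0.4219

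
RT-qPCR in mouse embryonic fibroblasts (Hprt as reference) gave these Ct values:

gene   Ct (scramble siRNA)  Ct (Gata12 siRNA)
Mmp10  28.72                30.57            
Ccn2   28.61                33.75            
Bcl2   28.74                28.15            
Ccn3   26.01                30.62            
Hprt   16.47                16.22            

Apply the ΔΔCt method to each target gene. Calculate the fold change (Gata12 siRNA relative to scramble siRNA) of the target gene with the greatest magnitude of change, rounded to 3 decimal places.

Mmp10: ΔΔCt = (30.57−16.22) − (28.72−16.47) = 14.35 − 12.25 = 2.10; fold change = 2^-2.10 = 0.233
Ccn2: ΔΔCt = (33.75−16.22) − (28.61−16.47) = 17.53 − 12.14 = 5.39; fold change = 2^-5.39 = 0.024
Bcl2: ΔΔCt = (28.15−16.22) − (28.74−16.47) = 11.93 − 12.27 = -0.34; fold change = 2^0.34 = 1.266
Ccn3: ΔΔCt = (30.62−16.22) − (26.01−16.47) = 14.40 − 9.54 = 4.86; fold change = 2^-4.86 = 0.034
Ccn2 has the largest |ΔΔCt| = 5.39.

0.024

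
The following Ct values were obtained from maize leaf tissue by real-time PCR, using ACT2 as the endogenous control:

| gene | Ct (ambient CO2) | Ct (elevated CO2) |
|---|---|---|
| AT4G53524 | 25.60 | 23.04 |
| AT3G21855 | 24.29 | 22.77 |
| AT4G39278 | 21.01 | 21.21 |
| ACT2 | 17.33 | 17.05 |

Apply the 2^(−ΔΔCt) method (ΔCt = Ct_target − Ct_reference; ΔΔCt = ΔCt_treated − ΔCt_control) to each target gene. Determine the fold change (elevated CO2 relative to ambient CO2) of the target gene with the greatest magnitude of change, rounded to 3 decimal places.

4.857

AT4G53524: ΔΔCt = (23.04−17.05) − (25.60−17.33) = 5.99 − 8.27 = -2.28; fold change = 2^2.28 = 4.857
AT3G21855: ΔΔCt = (22.77−17.05) − (24.29−17.33) = 5.72 − 6.96 = -1.24; fold change = 2^1.24 = 2.362
AT4G39278: ΔΔCt = (21.21−17.05) − (21.01−17.33) = 4.16 − 3.68 = 0.48; fold change = 2^-0.48 = 0.717
AT4G53524 has the largest |ΔΔCt| = 2.28.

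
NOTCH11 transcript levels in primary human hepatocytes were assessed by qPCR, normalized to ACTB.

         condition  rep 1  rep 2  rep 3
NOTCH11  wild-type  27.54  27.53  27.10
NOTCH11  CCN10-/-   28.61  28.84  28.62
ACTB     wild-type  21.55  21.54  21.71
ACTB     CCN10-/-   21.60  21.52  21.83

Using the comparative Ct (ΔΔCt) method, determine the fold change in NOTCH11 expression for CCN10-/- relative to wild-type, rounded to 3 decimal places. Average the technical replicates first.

Mean Ct: NOTCH11 wild-type 27.390; NOTCH11 CCN10-/- 28.690; ACTB wild-type 21.600; ACTB CCN10-/- 21.650
ΔCt(wild-type) = 27.390 − 21.600 = 5.790
ΔCt(CCN10-/-) = 28.690 − 21.650 = 7.040
ΔΔCt = 7.040 − 5.790 = 1.250
Fold change = 2^(−1.250) = 0.4204

0.420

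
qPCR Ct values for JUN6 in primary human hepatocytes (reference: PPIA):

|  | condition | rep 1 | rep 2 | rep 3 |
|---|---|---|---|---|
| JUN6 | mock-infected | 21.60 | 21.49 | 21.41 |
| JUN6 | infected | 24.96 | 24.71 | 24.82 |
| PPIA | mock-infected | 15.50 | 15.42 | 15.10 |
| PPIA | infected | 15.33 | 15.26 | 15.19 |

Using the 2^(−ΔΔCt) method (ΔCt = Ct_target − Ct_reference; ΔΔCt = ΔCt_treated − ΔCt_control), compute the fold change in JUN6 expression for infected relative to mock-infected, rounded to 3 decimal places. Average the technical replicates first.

Mean Ct: JUN6 mock-infected 21.500; JUN6 infected 24.830; PPIA mock-infected 15.340; PPIA infected 15.260
ΔCt(mock-infected) = 21.500 − 15.340 = 6.160
ΔCt(infected) = 24.830 − 15.260 = 9.570
ΔΔCt = 9.570 − 6.160 = 3.410
Fold change = 2^(−3.410) = 0.0941

0.094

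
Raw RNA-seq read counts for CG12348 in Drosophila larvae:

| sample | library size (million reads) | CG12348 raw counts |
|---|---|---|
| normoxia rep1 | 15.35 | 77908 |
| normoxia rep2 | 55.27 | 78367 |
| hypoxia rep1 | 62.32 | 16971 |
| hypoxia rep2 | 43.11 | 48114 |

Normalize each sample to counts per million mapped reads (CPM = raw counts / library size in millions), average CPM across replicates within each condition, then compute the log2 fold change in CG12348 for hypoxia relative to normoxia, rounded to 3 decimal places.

CPM(normoxia rep1) = 77908 / 15.35 = 5075.4397
CPM(normoxia rep2) = 78367 / 55.27 = 1417.8940
CPM(hypoxia rep1) = 16971 / 62.32 = 272.3203
CPM(hypoxia rep2) = 48114 / 43.11 = 1116.0752
mean CPM(normoxia) = 3246.6669; mean CPM(hypoxia) = 694.1977
Fold change = 694.1977 / 3246.6669 = 0.21382
log2(0.21382) = -2.2255

-2.226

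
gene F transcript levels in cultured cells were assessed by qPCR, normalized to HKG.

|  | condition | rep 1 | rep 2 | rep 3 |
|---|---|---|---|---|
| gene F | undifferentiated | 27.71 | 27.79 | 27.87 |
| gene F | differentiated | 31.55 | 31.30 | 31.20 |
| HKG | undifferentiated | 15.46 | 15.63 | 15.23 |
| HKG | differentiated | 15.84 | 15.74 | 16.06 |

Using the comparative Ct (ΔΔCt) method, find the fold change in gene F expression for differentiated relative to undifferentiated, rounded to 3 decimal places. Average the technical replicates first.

Mean Ct: gene F undifferentiated 27.790; gene F differentiated 31.350; HKG undifferentiated 15.440; HKG differentiated 15.880
ΔCt(undifferentiated) = 27.790 − 15.440 = 12.350
ΔCt(differentiated) = 31.350 − 15.880 = 15.470
ΔΔCt = 15.470 − 12.350 = 3.120
Fold change = 2^(−3.120) = 0.1150

0.115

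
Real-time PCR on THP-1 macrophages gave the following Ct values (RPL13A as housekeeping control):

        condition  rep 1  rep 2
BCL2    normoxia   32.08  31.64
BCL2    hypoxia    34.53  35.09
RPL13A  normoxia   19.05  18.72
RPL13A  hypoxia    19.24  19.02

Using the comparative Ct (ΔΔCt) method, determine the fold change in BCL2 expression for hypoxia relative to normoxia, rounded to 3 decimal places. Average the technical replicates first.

0.153

Mean Ct: BCL2 normoxia 31.860; BCL2 hypoxia 34.810; RPL13A normoxia 18.885; RPL13A hypoxia 19.130
ΔCt(normoxia) = 31.860 − 18.885 = 12.975
ΔCt(hypoxia) = 34.810 − 19.130 = 15.680
ΔΔCt = 15.680 − 12.975 = 2.705
Fold change = 2^(−2.705) = 0.1534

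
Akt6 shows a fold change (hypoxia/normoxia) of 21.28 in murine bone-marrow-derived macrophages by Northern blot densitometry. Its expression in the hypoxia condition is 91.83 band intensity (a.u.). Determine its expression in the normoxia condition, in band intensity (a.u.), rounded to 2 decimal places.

4.32

normoxia expression = 91.83 / 21.28 = 4.32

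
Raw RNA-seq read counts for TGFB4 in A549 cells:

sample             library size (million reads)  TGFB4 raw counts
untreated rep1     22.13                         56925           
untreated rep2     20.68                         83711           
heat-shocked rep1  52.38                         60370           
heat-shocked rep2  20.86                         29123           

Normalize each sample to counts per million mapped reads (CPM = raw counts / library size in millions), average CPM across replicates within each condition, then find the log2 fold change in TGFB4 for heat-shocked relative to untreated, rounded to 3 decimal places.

-1.377

CPM(untreated rep1) = 56925 / 22.13 = 2572.3000
CPM(untreated rep2) = 83711 / 20.68 = 4047.9207
CPM(heat-shocked rep1) = 60370 / 52.38 = 1152.5391
CPM(heat-shocked rep2) = 29123 / 20.86 = 1396.1170
mean CPM(untreated) = 3310.1104; mean CPM(heat-shocked) = 1274.3281
Fold change = 1274.3281 / 3310.1104 = 0.38498
log2(0.38498) = -1.3771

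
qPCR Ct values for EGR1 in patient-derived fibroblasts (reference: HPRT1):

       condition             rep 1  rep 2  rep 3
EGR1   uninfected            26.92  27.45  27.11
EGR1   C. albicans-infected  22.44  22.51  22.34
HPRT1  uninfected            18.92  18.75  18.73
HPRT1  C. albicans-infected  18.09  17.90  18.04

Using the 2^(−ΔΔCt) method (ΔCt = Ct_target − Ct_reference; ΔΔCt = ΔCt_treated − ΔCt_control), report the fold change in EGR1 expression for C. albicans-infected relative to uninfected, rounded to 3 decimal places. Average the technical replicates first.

15.348

Mean Ct: EGR1 uninfected 27.160; EGR1 C. albicans-infected 22.430; HPRT1 uninfected 18.800; HPRT1 C. albicans-infected 18.010
ΔCt(uninfected) = 27.160 − 18.800 = 8.360
ΔCt(C. albicans-infected) = 22.430 − 18.010 = 4.420
ΔΔCt = 4.420 − 8.360 = -3.940
Fold change = 2^(−(-3.940)) = 2^3.940 = 15.3482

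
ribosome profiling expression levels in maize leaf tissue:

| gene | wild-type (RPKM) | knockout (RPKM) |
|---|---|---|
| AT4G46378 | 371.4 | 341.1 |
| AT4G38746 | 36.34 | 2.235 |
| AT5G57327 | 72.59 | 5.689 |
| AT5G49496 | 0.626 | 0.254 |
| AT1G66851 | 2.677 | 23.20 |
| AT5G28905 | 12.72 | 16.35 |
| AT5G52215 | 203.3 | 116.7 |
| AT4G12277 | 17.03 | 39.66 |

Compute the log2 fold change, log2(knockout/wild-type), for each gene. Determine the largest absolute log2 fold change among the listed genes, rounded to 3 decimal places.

4.023

log2(341.1/371.4) = -0.123  (AT4G46378)
log2(2.235/36.34) = -4.023  (AT4G38746)
log2(5.689/72.59) = -3.674  (AT5G57327)
log2(0.254/0.626) = -1.301  (AT5G49496)
log2(23.20/2.677) = 3.115  (AT1G66851)
log2(16.35/12.72) = 0.362  (AT5G28905)
log2(116.7/203.3) = -0.801  (AT5G52215)
log2(39.66/17.03) = 1.220  (AT4G12277)
The largest magnitude belongs to AT4G38746.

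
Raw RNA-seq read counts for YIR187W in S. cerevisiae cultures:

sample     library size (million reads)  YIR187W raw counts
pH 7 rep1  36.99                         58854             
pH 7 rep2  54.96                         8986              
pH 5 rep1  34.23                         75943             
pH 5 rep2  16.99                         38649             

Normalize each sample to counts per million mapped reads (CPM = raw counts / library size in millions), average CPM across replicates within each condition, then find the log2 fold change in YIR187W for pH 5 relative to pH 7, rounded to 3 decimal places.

1.357

CPM(pH 7 rep1) = 58854 / 36.99 = 1591.0787
CPM(pH 7 rep2) = 8986 / 54.96 = 163.5007
CPM(pH 5 rep1) = 75943 / 34.23 = 2218.6094
CPM(pH 5 rep2) = 38649 / 16.99 = 2274.8087
mean CPM(pH 7) = 877.2897; mean CPM(pH 5) = 2246.7091
Fold change = 2246.7091 / 877.2897 = 2.56097
log2(2.56097) = 1.3567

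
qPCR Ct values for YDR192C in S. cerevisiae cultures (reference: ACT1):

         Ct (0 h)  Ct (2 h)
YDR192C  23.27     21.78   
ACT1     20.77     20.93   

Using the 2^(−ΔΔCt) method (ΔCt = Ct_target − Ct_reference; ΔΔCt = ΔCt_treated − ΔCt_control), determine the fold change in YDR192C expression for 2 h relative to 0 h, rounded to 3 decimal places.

ΔCt(0 h) = 23.270 − 20.770 = 2.500
ΔCt(2 h) = 21.780 − 20.930 = 0.850
ΔΔCt = 0.850 − 2.500 = -1.650
Fold change = 2^(−(-1.650)) = 2^1.650 = 3.1383

3.138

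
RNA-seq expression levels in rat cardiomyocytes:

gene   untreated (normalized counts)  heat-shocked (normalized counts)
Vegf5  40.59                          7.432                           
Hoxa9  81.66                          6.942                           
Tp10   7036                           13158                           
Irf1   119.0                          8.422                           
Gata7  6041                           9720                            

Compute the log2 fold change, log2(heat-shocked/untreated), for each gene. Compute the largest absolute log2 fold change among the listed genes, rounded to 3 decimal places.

3.821

log2(7.432/40.59) = -2.449  (Vegf5)
log2(6.942/81.66) = -3.556  (Hoxa9)
log2(13158/7036) = 0.903  (Tp10)
log2(8.422/119.0) = -3.821  (Irf1)
log2(9720/6041) = 0.686  (Gata7)
The largest magnitude belongs to Irf1.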